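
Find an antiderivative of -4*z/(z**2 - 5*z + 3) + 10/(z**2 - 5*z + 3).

Let u = z**2 - 5*z + 3, so du = (2*z - 5) dz.
Rewriting, the integral becomes -2·∫ 1/u du = -2·log(u).
Substituting back, u = z**2 - 5*z + 3.

-2*log(z**2 - 5*z + 3) + C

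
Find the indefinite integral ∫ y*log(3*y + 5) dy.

Use integration by parts with u = log(3*y + 5), dv = y dy.
Then du = 3/(3*y + 5) dy and v = y**2/2.

y**2*log(3*y + 5)/2 - y**2/4 + 5*y/6 - 25*log(3*y + 5)/18 + C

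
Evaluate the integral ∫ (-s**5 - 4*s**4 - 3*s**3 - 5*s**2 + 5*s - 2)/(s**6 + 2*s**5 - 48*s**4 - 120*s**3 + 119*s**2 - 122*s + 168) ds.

Factor the denominator: (s - 7)*(s - 1)*(s + 4)*(s + 6)*(s**2 + 1).
Partial-fraction decomposition: (701*s - 543)/(31450*(s**2 + 1)) - 1514/(3367*(s + 6)) + 9/(187*(s + 4)) + 1/(42*(s - 1)) - 6913/(10725*(s - 7)).
Integrate each term; A/(s−a) gives A·log|s−a|; the (Bs+D)/(s²+p²) term gives a log and an atan.

-6913*log(s - 7)/10725 + log(s - 1)/42 + 9*log(s + 4)/187 - 1514*log(s + 6)/3367 + 701*log(s**2 + 1)/62900 - 543*atan(s)/31450 + C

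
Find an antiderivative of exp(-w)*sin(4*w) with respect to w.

Let I denote the integral. Integrate by parts with u = sin(4*w), dv = exp(-w) dw, so v = -exp(-w): I = -exp(-w)*sin(4*w) + 4·∫ exp(-w)*cos(4*w) dw.
Apply parts again with u = cos(4*w), dv = exp(-w) dw: ∫ exp(-w)*cos(4*w) dw = -exp(-w)*cos(4*w) − 4·I. Substituting back brings back I: I = -exp(-w)*sin(4*w) - 4*exp(-w)*cos(4*w) − 16·I.
Solving for I: (1 + 16)·I equals the remaining terms, so I = (1/17)·(-exp(-w)*sin(4*w) - 4*exp(-w)*cos(4*w)).

-exp(-w)*sin(4*w)/17 - 4*exp(-w)*cos(4*w)/17 + C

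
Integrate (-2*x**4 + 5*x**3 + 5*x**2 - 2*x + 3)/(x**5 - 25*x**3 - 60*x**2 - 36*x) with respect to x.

Factor the denominator: x*(x - 6)*(x + 1)*(x + 2)*(x + 3).
Partial-fraction decomposition: -9/(2*(x + 3)) + 45/(16*(x + 2)) + 3/(14*(x + 1)) - 149/(336*(x - 6)) - 1/(12*x).
Integrate each term: A/(x−a) contributes A·log|x−a|.

-log(x)/12 - 149*log(x - 6)/336 + 3*log(x + 1)/14 + 45*log(x + 2)/16 - 9*log(x + 3)/2 + C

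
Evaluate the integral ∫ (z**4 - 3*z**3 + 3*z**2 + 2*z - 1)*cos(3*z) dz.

z**4*sin(3*z)/3 - z**3*sin(3*z) + 4*z**3*cos(3*z)/9 + 5*z**2*sin(3*z)/9 - z**2*cos(3*z) + 4*z*sin(3*z)/3 + 10*z*cos(3*z)/27 - 37*sin(3*z)/81 + 4*cos(3*z)/9 + C

Use integration by parts with u = z**4 - 3*z**3 + 3*z**2 + 2*z - 1, dv = cos(3*z) dz, so v = sin(3*z)/3.
Apply parts 4 times (tabular method): alternate signs, differentiate u down to 0, integrate dv up.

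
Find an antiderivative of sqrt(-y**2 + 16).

Substitute y = 4·sin(θ), so dy = 4·cos(θ) dθ and the radical becomes sqrt(-y**2 + 16) = 4·cos(θ) by the Pythagorean identity.
Integrate the resulting trig expression in θ, then back-substitute θ = asin(y/4), sin(θ) = y/4, cos(θ) = sqrt(-y**2 + 16)/4 (absorbing any constant into C).

y*sqrt(-y**2 + 16)/2 + 8*asin(y/4) + C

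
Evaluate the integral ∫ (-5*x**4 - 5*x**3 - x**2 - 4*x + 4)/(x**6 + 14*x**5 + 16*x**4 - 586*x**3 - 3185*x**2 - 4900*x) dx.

-log(x)/1225 - 13793*log(x - 7)/155232 - 239*log(x + 4)/33 - 10313*log(x + 5)/7200 + 10307*log(x + 7)/1176 - 2501/(120*x + 600) + C

Factor the denominator: x*(x - 7)*(x + 4)*(x + 5)**2*(x + 7).
Partial-fraction decomposition: 10307/(1176*(x + 7)) - 10313/(7200*(x + 5)) + 2501/(120*(x + 5)**2) - 239/(33*(x + 4)) - 13793/(155232*(x - 7)) - 1/(1225*x).
Integrate each term; A/(x−a) gives A·log|x−a|; A/(x−a)² gives −A/(x−a).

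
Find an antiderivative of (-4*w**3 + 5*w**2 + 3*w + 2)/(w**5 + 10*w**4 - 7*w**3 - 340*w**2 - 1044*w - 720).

-83*log(w - 6)/1155 - 2*log(w + 1)/105 + 163*log(w + 4)/30 - 153*log(w + 5)/11 + 257*log(w + 6)/30 + C

Factor the denominator: (w - 6)*(w + 1)*(w + 4)*(w + 5)*(w + 6).
Partial-fraction decomposition: 257/(30*(w + 6)) - 153/(11*(w + 5)) + 163/(30*(w + 4)) - 2/(105*(w + 1)) - 83/(1155*(w - 6)).
Integrate each term: A/(w−a) contributes A·log|w−a|.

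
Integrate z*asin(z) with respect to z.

Use integration by parts with u = arcsin(z), dv = z dz.
Then du = 1/sqrt(-z**2 + 1) dz.

z**2*asin(z)/2 + z*sqrt(-z**2 + 1)/4 - asin(z)/4 + C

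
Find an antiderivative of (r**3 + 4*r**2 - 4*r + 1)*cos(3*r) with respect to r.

Use integration by parts with u = r**3 + 4*r**2 - 4*r + 1, dv = cos(3*r) dr, so v = sin(3*r)/3.
Apply parts 3 times (tabular method): alternate signs, differentiate u down to 0, integrate dv up.

r**3*sin(3*r)/3 + 4*r**2*sin(3*r)/3 + r**2*cos(3*r)/3 - 14*r*sin(3*r)/9 + 8*r*cos(3*r)/9 + sin(3*r)/27 - 14*cos(3*r)/27 + C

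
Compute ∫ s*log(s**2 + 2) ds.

s**2*log(s**2 + 2)/2 - s**2/2 + log(s**2 + 2) + C

Let u = s**2 + 2, so du = (2*s) ds.
The integral becomes (1/2)·∫ log(u) du; integrate by parts with u′=log(u), dv′=du.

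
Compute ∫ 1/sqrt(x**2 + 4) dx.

Substitute x = 2·tan(θ), so dx = 2·sec(θ)^2 dθ and the radical becomes sqrt(x**2 + 4) = 2·sec(θ) by the Pythagorean identity.
Integrate the resulting trig expression in θ, then back-substitute tan(θ) = x/2, sec(θ) = sqrt(x**2 + 4)/2 (absorbing any constant into C).

log(x + sqrt(x**2 + 4)) + C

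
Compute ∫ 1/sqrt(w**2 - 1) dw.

log(w + sqrt(w**2 - 1)) + C

Substitute w = sec(θ), so dw = sec(θ)*tan(θ) dθ and the radical becomes sqrt(w**2 - 1) = tan(θ) by the Pythagorean identity.
Integrate the resulting trig expression in θ, then back-substitute sec(θ) = w, tan(θ) = sqrt(w**2 - 1) (absorbing any constant into C).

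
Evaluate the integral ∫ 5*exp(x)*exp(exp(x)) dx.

5*exp(exp(x)) + C

Let u = exp(x), so du = (exp(x)) dx.
Rewriting, the integral becomes 5·∫ e^u du = 5·e^u.
Substituting back, u = exp(x).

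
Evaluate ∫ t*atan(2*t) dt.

Use integration by parts with u = arctan(2*t), dv = t dt.
Then du = 2/(4*t**2 + 1) dt.

t**2*atan(2*t)/2 - t/4 + atan(2*t)/8 + C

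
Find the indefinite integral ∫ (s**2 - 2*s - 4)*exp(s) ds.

Use integration by parts with u = s**2 - 2*s - 4, dv = exp(s) ds, so v = exp(s).
Apply parts 2 times (tabular method): alternate signs, differentiate u down to 0, integrate dv up.

(s**2 - 4*s)*exp(s) + C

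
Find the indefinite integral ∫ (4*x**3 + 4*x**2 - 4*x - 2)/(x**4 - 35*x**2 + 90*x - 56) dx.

Factor the denominator: (x - 4)*(x - 2)*(x - 1)*(x + 7).
Partial-fraction decomposition: 575/(396*(x + 7)) + 1/(12*(x - 1)) - 19/(9*(x - 2)) + 151/(33*(x - 4)).
Integrate each term: A/(x−a) contributes A·log|x−a|.

151*log(x - 4)/33 - 19*log(x - 2)/9 + log(x - 1)/12 + 575*log(x + 7)/396 + C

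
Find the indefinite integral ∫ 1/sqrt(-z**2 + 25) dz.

Substitute z = 5·sin(θ), so dz = 5·cos(θ) dθ and the radical becomes sqrt(-z**2 + 25) = 5·cos(θ) by the Pythagorean identity.
Integrate the resulting trig expression in θ, then back-substitute θ = asin(z/5), sin(θ) = z/5, cos(θ) = sqrt(-z**2 + 25)/5 (absorbing any constant into C).

asin(z/5) + C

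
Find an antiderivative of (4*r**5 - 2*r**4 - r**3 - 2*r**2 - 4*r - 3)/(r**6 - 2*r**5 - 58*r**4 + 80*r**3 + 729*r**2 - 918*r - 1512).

Factor the denominator: (r - 7)*(r - 3)**2*(r + 1)*(r + 4)*(r + 6).
Partial-fraction decomposition: 11177/(3510*(r + 6)) - 1521/(1078*(r + 4)) + 1/(320*(r + 1)) - 24581/(21168*(r - 3)) - 125/(168*(r - 3)**2) + 30977/(9152*(r - 7)).
Integrate each term; A/(r−a) gives A·log|r−a|; A/(r−a)² gives −A/(r−a).

30977*log(r - 7)/9152 - 24581*log(r - 3)/21168 + log(r + 1)/320 - 1521*log(r + 4)/1078 + 11177*log(r + 6)/3510 + 125/(168*r - 504) + C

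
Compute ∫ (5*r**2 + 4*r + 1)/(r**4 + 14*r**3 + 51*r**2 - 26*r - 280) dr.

Factor the denominator: (r - 2)*(r + 4)*(r + 5)*(r + 7).
Partial-fraction decomposition: -109/(27*(r + 7)) + 53/(7*(r + 5)) - 65/(18*(r + 4)) + 29/(378*(r - 2)).
Integrate each term: A/(r−a) contributes A·log|r−a|.

29*log(r - 2)/378 - 65*log(r + 4)/18 + 53*log(r + 5)/7 - 109*log(r + 7)/27 + C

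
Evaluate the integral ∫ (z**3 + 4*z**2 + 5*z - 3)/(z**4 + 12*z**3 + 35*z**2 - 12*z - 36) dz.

log(z - 1)/14 + log(z + 1)/10 + 29*log(z + 6)/35 + 3/(z + 6) + C

Factor the denominator: (z - 1)*(z + 1)*(z + 6)**2.
Partial-fraction decomposition: 29/(35*(z + 6)) - 3/(z + 6)**2 + 1/(10*(z + 1)) + 1/(14*(z - 1)).
Integrate each term; A/(z−a) gives A·log|z−a|; A/(z−a)² gives −A/(z−a).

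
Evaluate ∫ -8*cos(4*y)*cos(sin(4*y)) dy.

Let u = sin(4*y), so du = (4*cos(4*y)) dy.
Rewriting, the integral becomes -2·∫ cos(u) du = -2·sin(u).
Substituting back, u = sin(4*y).

-2*sin(sin(4*y)) + C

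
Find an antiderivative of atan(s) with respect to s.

Use integration by parts with u = arctan(s), dv = ds.
Then du = 1/(s**2 + 1) ds.

s*atan(s) - log(s**2 + 1)/2 + C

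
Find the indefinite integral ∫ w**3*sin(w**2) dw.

Let u = w², du = 2w dw; rewrite as (1/2)∫ u^1·sin(1u) du.
Now integrate by parts 1 time.

-w**2*cos(w**2)/2 + sin(w**2)/2 + C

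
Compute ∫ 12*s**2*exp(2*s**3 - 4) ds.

2*exp(2*s**3 - 4) + C

Let u = 2*s**3 - 4, so du = (6*s**2) ds.
Rewriting, the integral becomes 2·∫ e^u du = 2·e^u.
Substituting back, u = 2*s**3 - 4.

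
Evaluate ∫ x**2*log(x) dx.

x**3*log(x)/3 - x**3/9 + C

Use integration by parts with u = log(x), dv = x**2 dx.
Then du = 1/x dx and v = x**3/3.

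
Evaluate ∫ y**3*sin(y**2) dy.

-y**2*cos(y**2)/2 + sin(y**2)/2 + C

Let u = y², du = 2y dy; rewrite as (1/2)∫ u^1·sin(1u) du.
Now integrate by parts 1 time.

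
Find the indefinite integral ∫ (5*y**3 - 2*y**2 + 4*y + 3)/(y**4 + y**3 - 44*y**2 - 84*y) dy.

Factor the denominator: y*(y - 7)*(y + 2)*(y + 6).
Partial-fraction decomposition: 391/(104*(y + 6)) - 53/(72*(y + 2)) + 1648/(819*(y - 7)) - 1/(28*y).
Integrate each term: A/(y−a) contributes A·log|y−a|.

-log(y)/28 + 1648*log(y - 7)/819 - 53*log(y + 2)/72 + 391*log(y + 6)/104 + C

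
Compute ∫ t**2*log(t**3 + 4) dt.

Let u = t**3 + 4, so du = (3*t**2) dt.
The integral becomes (1/3)·∫ log(u) du; integrate by parts with u′=log(u), dv′=du.

t**3*log(t**3 + 4)/3 - t**3/3 + 4*log(t**3 + 4)/3 + C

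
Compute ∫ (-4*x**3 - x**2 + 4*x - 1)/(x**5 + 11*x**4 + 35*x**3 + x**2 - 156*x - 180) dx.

-29*log(x - 2)/700 - 19*log(x + 2)/12 - 189*log(x + 3)/50 + 227*log(x + 5)/42 - 43/(5*x + 15) + C

Factor the denominator: (x - 2)*(x + 2)*(x + 3)**2*(x + 5).
Partial-fraction decomposition: 227/(42*(x + 5)) - 189/(50*(x + 3)) + 43/(5*(x + 3)**2) - 19/(12*(x + 2)) - 29/(700*(x - 2)).
Integrate each term; A/(x−a) gives A·log|x−a|; A/(x−a)² gives −A/(x−a).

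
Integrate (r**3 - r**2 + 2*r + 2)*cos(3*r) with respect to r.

r**3*sin(3*r)/3 - r**2*sin(3*r)/3 + r**2*cos(3*r)/3 + 4*r*sin(3*r)/9 - 2*r*cos(3*r)/9 + 20*sin(3*r)/27 + 4*cos(3*r)/27 + C

Use integration by parts with u = r**3 - r**2 + 2*r + 2, dv = cos(3*r) dr, so v = sin(3*r)/3.
Apply parts 3 times (tabular method): alternate signs, differentiate u down to 0, integrate dv up.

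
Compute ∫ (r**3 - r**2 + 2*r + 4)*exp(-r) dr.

(-r**3 - 2*r**2 - 6*r - 10)*exp(-r) + C

Use integration by parts with u = r**3 - r**2 + 2*r + 4, dv = exp(-r) dr, so v = -exp(-r).
Apply parts 3 times (tabular method): alternate signs, differentiate u down to 0, integrate dv up.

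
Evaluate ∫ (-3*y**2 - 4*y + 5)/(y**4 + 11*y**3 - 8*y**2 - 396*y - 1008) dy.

Factor the denominator: (y - 6)*(y + 4)*(y + 6)*(y + 7).
Partial-fraction decomposition: 38/(13*(y + 7)) - 79/(24*(y + 6)) + 9/(20*(y + 4)) - 127/(1560*(y - 6)).
Integrate each term: A/(y−a) contributes A·log|y−a|.

-127*log(y - 6)/1560 + 9*log(y + 4)/20 - 79*log(y + 6)/24 + 38*log(y + 7)/13 + C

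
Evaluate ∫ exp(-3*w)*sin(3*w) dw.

Let I denote the integral. Integrate by parts with u = sin(3*w), dv = exp(-3*w) dw, so v = -exp(-3*w)/3: I = -exp(-3*w)*sin(3*w)/3 + ∫ exp(-3*w)*cos(3*w) dw.
Apply parts again with u = cos(3*w), dv = exp(-3*w) dw: ∫ exp(-3*w)*cos(3*w) dw = -exp(-3*w)*cos(3*w)/3 − I. Substituting back brings back I: I = -exp(-3*w)*sin(3*w)/3 - exp(-3*w)*cos(3*w)/3 − I.
Solving for I: (1 + 1)·I equals the remaining terms, so I = (1/2)·(-exp(-3*w)*sin(3*w)/3 - exp(-3*w)*cos(3*w)/3).

-exp(-3*w)*sin(3*w)/6 - exp(-3*w)*cos(3*w)/6 + C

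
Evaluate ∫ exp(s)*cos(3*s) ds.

3*exp(s)*sin(3*s)/10 + exp(s)*cos(3*s)/10 + C

Let I denote the integral. Integrate by parts with u = cos(3*s), dv = exp(s) ds, so v = exp(s): I = exp(s)*cos(3*s) + 3·∫ exp(s)*sin(3*s) ds.
Apply parts again with u = sin(3*s), dv = exp(s) ds: ∫ exp(s)*sin(3*s) ds = exp(s)*sin(3*s) − 3·I. Substituting back brings back I: I = 3*exp(s)*sin(3*s) + exp(s)*cos(3*s) − 9·I.
Solving for I: (1 + 9)·I equals the remaining terms, so I = (1/10)·(3*exp(s)*sin(3*s) + exp(s)*cos(3*s)).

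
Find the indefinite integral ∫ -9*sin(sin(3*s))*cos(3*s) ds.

Let u = sin(3*s), so du = (3*cos(3*s)) ds.
Rewriting, the integral becomes -3·∫ sin(u) du = -3·-cos(u).
Substituting back, u = sin(3*s).

3*cos(sin(3*s)) + C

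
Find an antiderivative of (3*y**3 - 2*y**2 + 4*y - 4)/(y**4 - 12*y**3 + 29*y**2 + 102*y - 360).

Factor the denominator: (y - 6)*(y - 5)*(y - 4)*(y + 3).
Partial-fraction decomposition: 115/(504*(y + 3)) + 86/(7*(y - 4)) - 341/(8*(y - 5)) + 298/(9*(y - 6)).
Integrate each term: A/(y−a) contributes A·log|y−a|.

298*log(y - 6)/9 - 341*log(y - 5)/8 + 86*log(y - 4)/7 + 115*log(y + 3)/504 + C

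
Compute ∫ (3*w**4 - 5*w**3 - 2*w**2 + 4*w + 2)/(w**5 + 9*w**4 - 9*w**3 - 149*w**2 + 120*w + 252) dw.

Factor the denominator: (w - 3)*(w - 2)*(w + 1)*(w + 6)*(w + 7).
Partial-fraction decomposition: 4397/(270*(w + 7)) - 2437/(180*(w + 6)) + 1/(90*(w + 1)) - 5/(108*(w - 2)) + 13/(45*(w - 3)).
Integrate each term: A/(w−a) contributes A·log|w−a|.

13*log(w - 3)/45 - 5*log(w - 2)/108 + log(w + 1)/90 - 2437*log(w + 6)/180 + 4397*log(w + 7)/270 + C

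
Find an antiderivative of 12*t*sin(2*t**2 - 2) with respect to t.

Let u = 2*t**2 - 2, so du = (4*t) dt.
Rewriting, the integral becomes 3·∫ sin(u) du = 3·-cos(u).
Substituting back, u = 2*t**2 - 2.

-3*cos(2*t**2 - 2) + C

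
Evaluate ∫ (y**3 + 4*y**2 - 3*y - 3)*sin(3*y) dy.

Use integration by parts with u = y**3 + 4*y**2 - 3*y - 3, dv = sin(3*y) dy, so v = -cos(3*y)/3.
Apply parts 3 times (tabular method): alternate signs, differentiate u down to 0, integrate dv up.

-y**3*cos(3*y)/3 + y**2*sin(3*y)/3 - 4*y**2*cos(3*y)/3 + 8*y*sin(3*y)/9 + 11*y*cos(3*y)/9 - 11*sin(3*y)/27 + 35*cos(3*y)/27 + C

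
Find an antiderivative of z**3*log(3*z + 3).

z**4*log(3*z + 3)/4 - z**4/16 + z**3/12 - z**2/8 + z/4 - log(z + 1)/4 + C

Use integration by parts with u = log(3*z + 3), dv = z**3 dz.
Then du = 3/(3*z + 3) dz and v = z**4/4.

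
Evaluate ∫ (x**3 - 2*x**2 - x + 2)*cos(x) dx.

x**3*sin(x) - 2*x**2*sin(x) + 3*x**2*cos(x) - 7*x*sin(x) - 4*x*cos(x) + 6*sin(x) - 7*cos(x) + C

Use integration by parts with u = x**3 - 2*x**2 - x + 2, dv = cos(x) dx, so v = sin(x).
Apply parts 3 times (tabular method): alternate signs, differentiate u down to 0, integrate dv up.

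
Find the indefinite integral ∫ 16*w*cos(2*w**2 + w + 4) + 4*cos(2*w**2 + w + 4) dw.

4*sin(2*w**2 + w + 4) + C

Let u = 2*w**2 + w + 4, so du = (4*w + 1) dw.
Rewriting, the integral becomes 4·∫ cos(u) du = 4·sin(u).
Substituting back, u = 2*w**2 + w + 4.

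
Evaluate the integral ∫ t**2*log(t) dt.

Use integration by parts with u = log(t), dv = t**2 dt.
Then du = 1/t dt and v = t**3/3.

t**3*log(t)/3 - t**3/9 + C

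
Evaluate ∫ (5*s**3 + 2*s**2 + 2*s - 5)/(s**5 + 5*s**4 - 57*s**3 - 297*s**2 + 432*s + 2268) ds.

Factor the denominator: (s - 7)*(s - 3)*(s + 3)*(s + 6)**2.
Partial-fraction decomposition: 1919/(41067*(s + 6)) + 1025/(351*(s + 6)**2) - 32/(135*(s + 3)) - 77/(972*(s - 3)) + 911/(3380*(s - 7)).
Integrate each term; A/(s−a) gives A·log|s−a|; A/(s−a)² gives −A/(s−a).

911*log(s - 7)/3380 - 77*log(s - 3)/972 - 32*log(s + 3)/135 + 1919*log(s + 6)/41067 - 1025/(351*s + 2106) + C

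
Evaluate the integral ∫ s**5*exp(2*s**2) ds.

Let u = s², du = 2s ds; rewrite as (1/2)∫ u^2·exp(2u) du.
Now integrate by parts 2 times.

(2*s**4 - 2*s**2 + 1)*exp(2*s**2)/8 + C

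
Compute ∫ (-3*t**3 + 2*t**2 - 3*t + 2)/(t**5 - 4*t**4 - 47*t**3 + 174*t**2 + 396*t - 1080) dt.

-37*log(t - 6)/27 + 169*log(t - 5)/132 - log(t - 2)/24 - 11*log(t + 3)/108 + 185*log(t + 6)/792 + C

Factor the denominator: (t - 6)*(t - 5)*(t - 2)*(t + 3)*(t + 6).
Partial-fraction decomposition: 185/(792*(t + 6)) - 11/(108*(t + 3)) - 1/(24*(t - 2)) + 169/(132*(t - 5)) - 37/(27*(t - 6)).
Integrate each term: A/(t−a) contributes A·log|t−a|.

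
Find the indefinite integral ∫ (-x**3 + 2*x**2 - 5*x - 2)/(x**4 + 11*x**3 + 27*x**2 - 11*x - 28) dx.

-3*log(x - 1)/40 - log(x + 1)/6 + 38*log(x + 4)/15 - 79*log(x + 7)/24 + C

Factor the denominator: (x - 1)*(x + 1)*(x + 4)*(x + 7).
Partial-fraction decomposition: -79/(24*(x + 7)) + 38/(15*(x + 4)) - 1/(6*(x + 1)) - 3/(40*(x - 1)).
Integrate each term: A/(x−a) contributes A·log|x−a|.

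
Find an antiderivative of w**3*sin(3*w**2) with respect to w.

-w**2*cos(3*w**2)/6 + sin(3*w**2)/18 + C

Let u = w², du = 2w dw; rewrite as (1/2)∫ u^1·sin(3u) du.
Now integrate by parts 1 time.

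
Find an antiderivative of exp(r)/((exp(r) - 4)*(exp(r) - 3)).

Let u = e^r, du = e^r dr.
The integral becomes ∫ du/((u-4)(u-3)); decompose into partial fractions.

log(exp(r) - 4) - log(exp(r) - 3) + C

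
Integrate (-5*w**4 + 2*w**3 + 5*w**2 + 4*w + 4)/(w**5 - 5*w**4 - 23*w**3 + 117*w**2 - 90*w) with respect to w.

-2*log(w)/45 - 584*log(w - 6)/99 + 145*log(w - 3)/72 + log(w - 1)/6 - 1633*log(w + 5)/1320 + C

Factor the denominator: w*(w - 6)*(w - 3)*(w - 1)*(w + 5).
Partial-fraction decomposition: -1633/(1320*(w + 5)) + 1/(6*(w - 1)) + 145/(72*(w - 3)) - 584/(99*(w - 6)) - 2/(45*w).
Integrate each term: A/(w−a) contributes A·log|w−a|.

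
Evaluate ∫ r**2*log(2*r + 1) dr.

Use integration by parts with u = log(2*r + 1), dv = r**2 dr.
Then du = 2/(2*r + 1) dr and v = r**3/3.

r**3*log(2*r + 1)/3 - r**3/9 + r**2/12 - r/12 + log(2*r + 1)/24 + C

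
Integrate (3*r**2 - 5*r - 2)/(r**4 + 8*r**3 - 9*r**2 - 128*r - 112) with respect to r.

13*log(r - 4)/220 - log(r + 1)/15 + 11*log(r + 4)/12 - 10*log(r + 7)/11 + C

Factor the denominator: (r - 4)*(r + 1)*(r + 4)*(r + 7).
Partial-fraction decomposition: -10/(11*(r + 7)) + 11/(12*(r + 4)) - 1/(15*(r + 1)) + 13/(220*(r - 4)).
Integrate each term: A/(r−a) contributes A·log|r−a|.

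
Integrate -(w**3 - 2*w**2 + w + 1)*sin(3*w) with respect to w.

Use integration by parts with u = w**3 - 2*w**2 + w + 1, dv = -sin(3*w) dw, so v = cos(3*w)/3.
Apply parts 3 times (tabular method): alternate signs, differentiate u down to 0, integrate dv up.

w**3*cos(3*w)/3 - w**2*sin(3*w)/3 - 2*w**2*cos(3*w)/3 + 4*w*sin(3*w)/9 + w*cos(3*w)/9 - sin(3*w)/27 + 13*cos(3*w)/27 + C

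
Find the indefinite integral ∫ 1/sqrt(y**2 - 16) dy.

Substitute y = 4·sec(θ), so dy = 4·sec(θ)*tan(θ) dθ and the radical becomes sqrt(y**2 - 16) = 4·tan(θ) by the Pythagorean identity.
Integrate the resulting trig expression in θ, then back-substitute sec(θ) = y/4, tan(θ) = sqrt(y**2 - 16)/4 (absorbing any constant into C).

log(y + sqrt(y**2 - 16)) + C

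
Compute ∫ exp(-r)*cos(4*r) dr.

Let I denote the integral. Integrate by parts with u = cos(4*r), dv = exp(-r) dr, so v = -exp(-r): I = -exp(-r)*cos(4*r) − 4·∫ exp(-r)*sin(4*r) dr.
Apply parts again with u = sin(4*r), dv = exp(-r) dr: ∫ exp(-r)*sin(4*r) dr = -exp(-r)*sin(4*r) + 4·I. Substituting back brings back I: I = 4*exp(-r)*sin(4*r) - exp(-r)*cos(4*r) − 16·I.
Solving for I: (1 + 16)·I equals the remaining terms, so I = (1/17)·(4*exp(-r)*sin(4*r) - exp(-r)*cos(4*r)).

4*exp(-r)*sin(4*r)/17 - exp(-r)*cos(4*r)/17 + C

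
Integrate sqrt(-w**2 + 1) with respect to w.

w*sqrt(-w**2 + 1)/2 + asin(w)/2 + C

Substitute w = sin(θ), so dw = cos(θ) dθ and the radical becomes sqrt(-w**2 + 1) = cos(θ) by the Pythagorean identity.
Integrate the resulting trig expression in θ, then back-substitute θ = asin(w), sin(θ) = w, cos(θ) = sqrt(-w**2 + 1) (absorbing any constant into C).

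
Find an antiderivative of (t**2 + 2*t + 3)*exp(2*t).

Use integration by parts with u = t**2 + 2*t + 3, dv = exp(2*t) dt, so v = exp(2*t)/2.
Apply parts 2 times (tabular method): alternate signs, differentiate u down to 0, integrate dv up.

(2*t**2 + 2*t + 5)*exp(2*t)/4 + C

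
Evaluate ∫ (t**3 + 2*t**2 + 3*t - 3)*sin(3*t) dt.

-t**3*cos(3*t)/3 + t**2*sin(3*t)/3 - 2*t**2*cos(3*t)/3 + 4*t*sin(3*t)/9 - 7*t*cos(3*t)/9 + 7*sin(3*t)/27 + 31*cos(3*t)/27 + C

Use integration by parts with u = t**3 + 2*t**2 + 3*t - 3, dv = sin(3*t) dt, so v = -cos(3*t)/3.
Apply parts 3 times (tabular method): alternate signs, differentiate u down to 0, integrate dv up.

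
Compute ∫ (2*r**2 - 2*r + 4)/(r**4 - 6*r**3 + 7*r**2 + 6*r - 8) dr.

14*log(r - 4)/15 - 4*log(r - 2)/3 + 2*log(r - 1)/3 - 4*log(r + 1)/15 + C

Factor the denominator: (r - 4)*(r - 2)*(r - 1)*(r + 1).
Partial-fraction decomposition: -4/(15*(r + 1)) + 2/(3*(r - 1)) - 4/(3*(r - 2)) + 14/(15*(r - 4)).
Integrate each term: A/(r−a) contributes A·log|r−a|.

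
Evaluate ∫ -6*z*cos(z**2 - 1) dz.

Let u = z**2 - 1, so du = (2*z) dz.
Rewriting, the integral becomes -3·∫ cos(u) du = -3·sin(u).
Substituting back, u = z**2 - 1.

-3*sin(z**2 - 1) + C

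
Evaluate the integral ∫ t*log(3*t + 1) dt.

Use integration by parts with u = log(3*t + 1), dv = t dt.
Then du = 3/(3*t + 1) dt and v = t**2/2.

t**2*log(3*t + 1)/2 - t**2/4 + t/6 - log(3*t + 1)/18 + C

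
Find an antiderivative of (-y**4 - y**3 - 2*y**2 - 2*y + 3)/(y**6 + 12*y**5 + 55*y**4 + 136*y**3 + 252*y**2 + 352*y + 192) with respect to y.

log(y + 1)/30 + 63*log(y + 3)/26 - 184*log(y + 4)/75 - log(y**2 + 4)/650 + 51*atan(y/2)/2600 + 71/(20*y + 80) + C

Factor the denominator: (y + 1)*(y + 3)*(y + 4)**2*(y**2 + 4).
Partial-fraction decomposition: -(4*y - 51)/(1300*(y**2 + 4)) - 184/(75*(y + 4)) - 71/(20*(y + 4)**2) + 63/(26*(y + 3)) + 1/(30*(y + 1)).
Integrate each term; A/(y−a) gives A·log|y−a|; the (By+D)/(y²+p²) term gives a log and an atan.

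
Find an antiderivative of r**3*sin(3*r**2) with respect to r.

Let u = r², du = 2r dr; rewrite as (1/2)∫ u^1·sin(3u) du.
Now integrate by parts 1 time.

-r**2*cos(3*r**2)/6 + sin(3*r**2)/18 + C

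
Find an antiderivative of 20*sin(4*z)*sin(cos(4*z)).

Let u = cos(4*z), so du = (-4*sin(4*z)) dz.
Rewriting, the integral becomes -5·∫ sin(u) du = -5·-cos(u).
Substituting back, u = cos(4*z).

5*cos(cos(4*z)) + C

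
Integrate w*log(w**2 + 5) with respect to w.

Let u = w**2 + 5, so du = (2*w) dw.
The integral becomes (1/2)·∫ log(u) du; integrate by parts with u′=log(u), dv′=du.

w**2*log(w**2 + 5)/2 - w**2/2 + 5*log(w**2 + 5)/2 + C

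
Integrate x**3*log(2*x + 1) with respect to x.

Use integration by parts with u = log(2*x + 1), dv = x**3 dx.
Then du = 2/(2*x + 1) dx and v = x**4/4.

x**4*log(2*x + 1)/4 - x**4/16 + x**3/24 - x**2/32 + x/32 - log(2*x + 1)/64 + C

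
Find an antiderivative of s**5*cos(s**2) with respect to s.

s**4*sin(s**2)/2 + s**2*cos(s**2) - sin(s**2) + C

Let u = s², du = 2s ds; rewrite as (1/2)∫ u^2·cos(1u) du.
Now integrate by parts 2 times.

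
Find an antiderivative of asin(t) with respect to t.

t*asin(t) + sqrt(-t**2 + 1) + C

Use integration by parts with u = arcsin(t), dv = dt.
Then du = 1/sqrt(-t**2 + 1) dt.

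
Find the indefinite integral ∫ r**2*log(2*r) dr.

Use integration by parts with u = log(2*r), dv = r**2 dr.
Then du = 1/r dr and v = r**3/3.

r**3*(log(r) + log(2))/3 - r**3/9 + C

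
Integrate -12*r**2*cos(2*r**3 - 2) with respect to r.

Let u = 2*r**3 - 2, so du = (6*r**2) dr.
Rewriting, the integral becomes -2·∫ cos(u) du = -2·sin(u).
Substituting back, u = 2*r**3 - 2.

-2*sin(2*r**3 - 2) + C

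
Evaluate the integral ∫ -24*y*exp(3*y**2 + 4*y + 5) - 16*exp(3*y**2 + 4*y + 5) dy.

-4*exp(3*y**2 + 4*y + 5) + C

Let u = 3*y**2 + 4*y + 5, so du = (6*y + 4) dy.
Rewriting, the integral becomes -4·∫ e^u du = -4·e^u.
Substituting back, u = 3*y**2 + 4*y + 5.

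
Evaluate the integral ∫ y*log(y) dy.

Use integration by parts with u = log(y), dv = y dy.
Then du = 1/y dy and v = y**2/2.

y**2*log(y)/2 - y**2/4 + C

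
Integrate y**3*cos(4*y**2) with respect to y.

y**2*sin(4*y**2)/8 + cos(4*y**2)/32 + C

Let u = y², du = 2y dy; rewrite as (1/2)∫ u^1·cos(4u) du.
Now integrate by parts 1 time.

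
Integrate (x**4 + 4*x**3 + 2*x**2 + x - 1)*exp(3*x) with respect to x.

(27*x**4 + 72*x**3 - 18*x**2 + 39*x - 40)*exp(3*x)/81 + C

Use integration by parts with u = x**4 + 4*x**3 + 2*x**2 + x - 1, dv = exp(3*x) dx, so v = exp(3*x)/3.
Apply parts 4 times (tabular method): alternate signs, differentiate u down to 0, integrate dv up.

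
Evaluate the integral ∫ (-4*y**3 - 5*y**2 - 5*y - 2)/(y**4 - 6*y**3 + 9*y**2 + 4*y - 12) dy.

Factor the denominator: (y - 3)*(y - 2)**2*(y + 1).
Partial-fraction decomposition: -1/(18*(y + 1)) + 347/(9*(y - 2)) + 64/(3*(y - 2)**2) - 85/(2*(y - 3)).
Integrate each term; A/(y−a) gives A·log|y−a|; A/(y−a)² gives −A/(y−a).

-85*log(y - 3)/2 + 347*log(y - 2)/9 - log(y + 1)/18 - 64/(3*y - 6) + C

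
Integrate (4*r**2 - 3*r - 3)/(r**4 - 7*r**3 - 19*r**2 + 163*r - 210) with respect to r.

43*log(r - 7)/60 - 3*log(r - 3)/4 + log(r - 2)/5 - log(r + 5)/6 + C

Factor the denominator: (r - 7)*(r - 3)*(r - 2)*(r + 5).
Partial-fraction decomposition: -1/(6*(r + 5)) + 1/(5*(r - 2)) - 3/(4*(r - 3)) + 43/(60*(r - 7)).
Integrate each term: A/(r−a) contributes A·log|r−a|.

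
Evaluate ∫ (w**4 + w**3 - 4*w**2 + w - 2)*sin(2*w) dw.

-w**4*cos(2*w)/2 + w**3*sin(2*w) - w**3*cos(2*w)/2 + 3*w**2*sin(2*w)/4 + 7*w**2*cos(2*w)/2 - 7*w*sin(2*w)/2 + w*cos(2*w)/4 - sin(2*w)/8 - 3*cos(2*w)/4 + C

Use integration by parts with u = w**4 + w**3 - 4*w**2 + w - 2, dv = sin(2*w) dw, so v = -cos(2*w)/2.
Apply parts 4 times (tabular method): alternate signs, differentiate u down to 0, integrate dv up.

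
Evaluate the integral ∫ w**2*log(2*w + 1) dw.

w**3*log(2*w + 1)/3 - w**3/9 + w**2/12 - w/12 + log(2*w + 1)/24 + C

Use integration by parts with u = log(2*w + 1), dv = w**2 dw.
Then du = 2/(2*w + 1) dw and v = w**3/3.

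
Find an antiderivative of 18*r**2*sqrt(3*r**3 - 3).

4*(3*r**3 - 3)**(3/2)/3 + C

Let u = 3*r**3 - 3, so du = (9*r**2) dr.
Rewriting, the integral becomes 2·∫ √u du = 2·(2/3)u^(3/2).
Substituting back, u = 3*r**3 - 3.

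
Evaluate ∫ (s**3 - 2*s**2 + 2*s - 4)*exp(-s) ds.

Use integration by parts with u = s**3 - 2*s**2 + 2*s - 4, dv = exp(-s) ds, so v = -exp(-s).
Apply parts 3 times (tabular method): alternate signs, differentiate u down to 0, integrate dv up.

(-s**3 - s**2 - 4*s)*exp(-s) + C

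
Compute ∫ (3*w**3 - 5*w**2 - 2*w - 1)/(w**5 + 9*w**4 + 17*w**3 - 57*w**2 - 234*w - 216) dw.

29*log(w - 3)/1260 + 41*log(w + 2)/10 + 533*log(w + 3)/36 - 265*log(w + 4)/14 + 121/(6*w + 18) + C

Factor the denominator: (w - 3)*(w + 2)*(w + 3)**2*(w + 4).
Partial-fraction decomposition: -265/(14*(w + 4)) + 533/(36*(w + 3)) - 121/(6*(w + 3)**2) + 41/(10*(w + 2)) + 29/(1260*(w - 3)).
Integrate each term; A/(w−a) gives A·log|w−a|; A/(w−a)² gives −A/(w−a).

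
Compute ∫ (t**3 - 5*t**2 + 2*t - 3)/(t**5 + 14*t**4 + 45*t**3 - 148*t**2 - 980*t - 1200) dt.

-11*log(t - 4)/4860 + 35*log(t + 2)/216 + 2458*log(t + 5)/243 - 411*log(t + 6)/40 + 263/(27*t + 135) + C

Factor the denominator: (t - 4)*(t + 2)*(t + 5)**2*(t + 6).
Partial-fraction decomposition: -411/(40*(t + 6)) + 2458/(243*(t + 5)) - 263/(27*(t + 5)**2) + 35/(216*(t + 2)) - 11/(4860*(t - 4)).
Integrate each term; A/(t−a) gives A·log|t−a|; A/(t−a)² gives −A/(t−a).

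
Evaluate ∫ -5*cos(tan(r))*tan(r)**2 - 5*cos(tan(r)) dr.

-5*sin(tan(r)) + C

Let u = tan(r), so du = (tan(r)**2 + 1) dr.
Rewriting, the integral becomes -5·∫ cos(u) du = -5·sin(u).
Substituting back, u = tan(r).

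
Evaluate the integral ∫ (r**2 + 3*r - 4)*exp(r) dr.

Use integration by parts with u = r**2 + 3*r - 4, dv = exp(r) dr, so v = exp(r).
Apply parts 2 times (tabular method): alternate signs, differentiate u down to 0, integrate dv up.

(r**2 + r - 5)*exp(r) + C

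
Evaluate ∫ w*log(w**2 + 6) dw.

Let u = w**2 + 6, so du = (2*w) dw.
The integral becomes (1/2)·∫ log(u) du; integrate by parts with u′=log(u), dv′=du.

w**2*log(w**2 + 6)/2 - w**2/2 + 3*log(w**2 + 6) + C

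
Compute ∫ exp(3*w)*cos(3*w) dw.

Let I denote the integral. Integrate by parts with u = cos(3*w), dv = exp(3*w) dw, so v = exp(3*w)/3: I = exp(3*w)*cos(3*w)/3 + ∫ exp(3*w)*sin(3*w) dw.
Apply parts again with u = sin(3*w), dv = exp(3*w) dw: ∫ exp(3*w)*sin(3*w) dw = exp(3*w)*sin(3*w)/3 − I. Substituting back brings back I: I = exp(3*w)*sin(3*w)/3 + exp(3*w)*cos(3*w)/3 − I.
Solving for I: (1 + 1)·I equals the remaining terms, so I = (1/2)·(exp(3*w)*sin(3*w)/3 + exp(3*w)*cos(3*w)/3).

exp(3*w)*sin(3*w)/6 + exp(3*w)*cos(3*w)/6 + C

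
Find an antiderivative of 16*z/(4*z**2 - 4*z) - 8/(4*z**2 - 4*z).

2*log(4*z**2 - 4*z) + C

Let u = 4*z**2 - 4*z, so du = (8*z - 4) dz.
Rewriting, the integral becomes 2·∫ 1/u du = 2·log(u).
Substituting back, u = 4*z**2 - 4*z.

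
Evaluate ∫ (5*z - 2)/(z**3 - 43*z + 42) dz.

28*log(z - 6)/65 - 3*log(z - 1)/40 - 37*log(z + 7)/104 + C

Factor the denominator: (z - 6)*(z - 1)*(z + 7).
Partial-fraction decomposition: -37/(104*(z + 7)) - 3/(40*(z - 1)) + 28/(65*(z - 6)).
Integrate each term: A/(z−a) contributes A·log|z−a|.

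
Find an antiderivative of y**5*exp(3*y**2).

Let u = y², du = 2y dy; rewrite as (1/2)∫ u^2·exp(3u) du.
Now integrate by parts 2 times.

(9*y**4 - 6*y**2 + 2)*exp(3*y**2)/54 + C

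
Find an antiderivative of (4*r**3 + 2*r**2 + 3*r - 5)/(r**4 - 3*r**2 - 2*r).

Factor the denominator: r*(r - 2)*(r + 1)**2.
Partial-fraction decomposition: -7/(9*(r + 1)) - 10/(3*(r + 1)**2) + 41/(18*(r - 2)) + 5/(2*r).
Integrate each term; A/(r−a) gives A·log|r−a|; A/(r−a)² gives −A/(r−a).

5*log(r)/2 + 41*log(r - 2)/18 - 7*log(r + 1)/9 + 10/(3*r + 3) + C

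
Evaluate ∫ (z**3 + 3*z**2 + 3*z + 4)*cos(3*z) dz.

Use integration by parts with u = z**3 + 3*z**2 + 3*z + 4, dv = cos(3*z) dz, so v = sin(3*z)/3.
Apply parts 3 times (tabular method): alternate signs, differentiate u down to 0, integrate dv up.

z**3*sin(3*z)/3 + z**2*sin(3*z) + z**2*cos(3*z)/3 + 7*z*sin(3*z)/9 + 2*z*cos(3*z)/3 + 10*sin(3*z)/9 + 7*cos(3*z)/27 + C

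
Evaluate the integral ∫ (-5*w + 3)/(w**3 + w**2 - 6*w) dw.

Factor the denominator: w*(w - 2)*(w + 3).
Partial-fraction decomposition: 6/(5*(w + 3)) - 7/(10*(w - 2)) - 1/(2*w).
Integrate each term: A/(w−a) contributes A·log|w−a|.

-log(w)/2 - 7*log(w - 2)/10 + 6*log(w + 3)/5 + C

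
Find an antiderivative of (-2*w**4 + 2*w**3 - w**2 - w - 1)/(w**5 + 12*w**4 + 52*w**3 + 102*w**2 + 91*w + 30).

95*log(w + 1)/32 - 17*log(w + 2) + 223*log(w + 3)/8 - 507*log(w + 5)/32 + 5/(8*w + 8) + C

Factor the denominator: (w + 1)**2*(w + 2)*(w + 3)*(w + 5).
Partial-fraction decomposition: -507/(32*(w + 5)) + 223/(8*(w + 3)) - 17/(w + 2) + 95/(32*(w + 1)) - 5/(8*(w + 1)**2).
Integrate each term; A/(w−a) gives A·log|w−a|; A/(w−a)² gives −A/(w−a).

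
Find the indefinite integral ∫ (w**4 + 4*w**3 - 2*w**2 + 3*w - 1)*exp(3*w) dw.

(27*w**4 + 72*w**3 - 126*w**2 + 165*w - 82)*exp(3*w)/81 + C

Use integration by parts with u = w**4 + 4*w**3 - 2*w**2 + 3*w - 1, dv = exp(3*w) dw, so v = exp(3*w)/3.
Apply parts 4 times (tabular method): alternate signs, differentiate u down to 0, integrate dv up.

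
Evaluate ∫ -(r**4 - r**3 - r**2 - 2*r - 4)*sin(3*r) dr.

r**4*cos(3*r)/3 - 4*r**3*sin(3*r)/9 - r**3*cos(3*r)/3 + r**2*sin(3*r)/3 - 7*r**2*cos(3*r)/9 + 14*r*sin(3*r)/27 - 4*r*cos(3*r)/9 + 4*sin(3*r)/27 - 94*cos(3*r)/81 + C

Use integration by parts with u = r**4 - r**3 - r**2 - 2*r - 4, dv = -sin(3*r) dr, so v = cos(3*r)/3.
Apply parts 4 times (tabular method): alternate signs, differentiate u down to 0, integrate dv up.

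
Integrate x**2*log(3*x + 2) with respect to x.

x**3*log(3*x + 2)/3 - x**3/9 + x**2/9 - 4*x/27 + 8*log(3*x + 2)/81 + C

Use integration by parts with u = log(3*x + 2), dv = x**2 dx.
Then du = 3/(3*x + 2) dx and v = x**3/3.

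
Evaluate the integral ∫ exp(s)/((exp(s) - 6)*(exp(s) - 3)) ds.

Let u = e^s, du = e^s ds.
The integral becomes ∫ du/((u-6)(u-3)); decompose into partial fractions.

log(exp(s) - 6)/3 - log(exp(s) - 3)/3 + C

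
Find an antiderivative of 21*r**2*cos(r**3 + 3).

Let u = r**3 + 3, so du = (3*r**2) dr.
Rewriting, the integral becomes 7·∫ cos(u) du = 7·sin(u).
Substituting back, u = r**3 + 3.

7*sin(r**3 + 3) + C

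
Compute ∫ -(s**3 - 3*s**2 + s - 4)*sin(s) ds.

Use integration by parts with u = s**3 - 3*s**2 + s - 4, dv = -sin(s) ds, so v = cos(s).
Apply parts 3 times (tabular method): alternate signs, differentiate u down to 0, integrate dv up.

s**3*cos(s) - 3*s**2*sin(s) - 3*s**2*cos(s) + 6*s*sin(s) - 5*s*cos(s) + 5*sin(s) + 2*cos(s) + C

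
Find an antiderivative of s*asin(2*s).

s**2*asin(2*s)/2 + s*sqrt(-4*s**2 + 1)/8 - asin(2*s)/16 + C

Use integration by parts with u = arcsin(2*s), dv = s ds.
Then du = 2/sqrt(-4*s**2 + 1) ds.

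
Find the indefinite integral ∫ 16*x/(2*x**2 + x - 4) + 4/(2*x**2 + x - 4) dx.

4*log(2*x**2 + x - 4) + C

Let u = 2*x**2 + x - 4, so du = (4*x + 1) dx.
Rewriting, the integral becomes 4·∫ 1/u du = 4·log(u).
Substituting back, u = 2*x**2 + x - 4.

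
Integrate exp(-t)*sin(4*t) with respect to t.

Let I denote the integral. Integrate by parts with u = sin(4*t), dv = exp(-t) dt, so v = -exp(-t): I = -exp(-t)*sin(4*t) + 4·∫ exp(-t)*cos(4*t) dt.
Apply parts again with u = cos(4*t), dv = exp(-t) dt: ∫ exp(-t)*cos(4*t) dt = -exp(-t)*cos(4*t) − 4·I. Substituting back brings back I: I = -exp(-t)*sin(4*t) - 4*exp(-t)*cos(4*t) − 16·I.
Solving for I: (1 + 16)·I equals the remaining terms, so I = (1/17)·(-exp(-t)*sin(4*t) - 4*exp(-t)*cos(4*t)).

-exp(-t)*sin(4*t)/17 - 4*exp(-t)*cos(4*t)/17 + C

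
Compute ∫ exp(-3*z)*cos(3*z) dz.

Let I denote the integral. Integrate by parts with u = cos(3*z), dv = exp(-3*z) dz, so v = -exp(-3*z)/3: I = -exp(-3*z)*cos(3*z)/3 − ∫ exp(-3*z)*sin(3*z) dz.
Apply parts again with u = sin(3*z), dv = exp(-3*z) dz: ∫ exp(-3*z)*sin(3*z) dz = -exp(-3*z)*sin(3*z)/3 + I. Substituting back brings back I: I = exp(-3*z)*sin(3*z)/3 - exp(-3*z)*cos(3*z)/3 − I.
Solving for I: (1 + 1)·I equals the remaining terms, so I = (1/2)·(exp(-3*z)*sin(3*z)/3 - exp(-3*z)*cos(3*z)/3).

exp(-3*z)*sin(3*z)/6 - exp(-3*z)*cos(3*z)/6 + C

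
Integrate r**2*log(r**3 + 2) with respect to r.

r**3*log(r**3 + 2)/3 - r**3/3 + 2*log(r**3 + 2)/3 + C

Let u = r**3 + 2, so du = (3*r**2) dr.
The integral becomes (1/3)·∫ log(u) du; integrate by parts with u′=log(u), dv′=du.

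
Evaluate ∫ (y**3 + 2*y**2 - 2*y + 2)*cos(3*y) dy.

Use integration by parts with u = y**3 + 2*y**2 - 2*y + 2, dv = cos(3*y) dy, so v = sin(3*y)/3.
Apply parts 3 times (tabular method): alternate signs, differentiate u down to 0, integrate dv up.

y**3*sin(3*y)/3 + 2*y**2*sin(3*y)/3 + y**2*cos(3*y)/3 - 8*y*sin(3*y)/9 + 4*y*cos(3*y)/9 + 14*sin(3*y)/27 - 8*cos(3*y)/27 + C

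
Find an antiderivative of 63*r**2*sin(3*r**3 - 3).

Let u = 3*r**3 - 3, so du = (9*r**2) dr.
Rewriting, the integral becomes 7·∫ sin(u) du = 7·-cos(u).
Substituting back, u = 3*r**3 - 3.

-7*cos(3*r**3 - 3) + C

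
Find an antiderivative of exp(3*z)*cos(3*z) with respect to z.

Let I denote the integral. Integrate by parts with u = cos(3*z), dv = exp(3*z) dz, so v = exp(3*z)/3: I = exp(3*z)*cos(3*z)/3 + ∫ exp(3*z)*sin(3*z) dz.
Apply parts again with u = sin(3*z), dv = exp(3*z) dz: ∫ exp(3*z)*sin(3*z) dz = exp(3*z)*sin(3*z)/3 − I. Substituting back brings back I: I = exp(3*z)*sin(3*z)/3 + exp(3*z)*cos(3*z)/3 − I.
Solving for I: (1 + 1)·I equals the remaining terms, so I = (1/2)·(exp(3*z)*sin(3*z)/3 + exp(3*z)*cos(3*z)/3).

exp(3*z)*sin(3*z)/6 + exp(3*z)*cos(3*z)/6 + C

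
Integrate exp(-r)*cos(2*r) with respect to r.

2*exp(-r)*sin(2*r)/5 - exp(-r)*cos(2*r)/5 + C

Let I denote the integral. Integrate by parts with u = cos(2*r), dv = exp(-r) dr, so v = -exp(-r): I = -exp(-r)*cos(2*r) − 2·∫ exp(-r)*sin(2*r) dr.
Apply parts again with u = sin(2*r), dv = exp(-r) dr: ∫ exp(-r)*sin(2*r) dr = -exp(-r)*sin(2*r) + 2·I. Substituting back brings back I: I = 2*exp(-r)*sin(2*r) - exp(-r)*cos(2*r) − 4·I.
Solving for I: (1 + 4)·I equals the remaining terms, so I = (1/5)·(2*exp(-r)*sin(2*r) - exp(-r)*cos(2*r)).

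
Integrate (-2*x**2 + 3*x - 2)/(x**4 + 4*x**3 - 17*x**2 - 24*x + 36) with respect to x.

Factor the denominator: (x - 3)*(x - 1)*(x + 2)*(x + 6).
Partial-fraction decomposition: 23/(63*(x + 6)) - 4/(15*(x + 2)) + 1/(42*(x - 1)) - 11/(90*(x - 3)).
Integrate each term: A/(x−a) contributes A·log|x−a|.

-11*log(x - 3)/90 + log(x - 1)/42 - 4*log(x + 2)/15 + 23*log(x + 6)/63 + C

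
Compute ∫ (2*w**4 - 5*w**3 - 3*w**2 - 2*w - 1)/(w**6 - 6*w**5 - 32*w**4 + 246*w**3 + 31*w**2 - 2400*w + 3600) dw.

Factor the denominator: (w - 5)*(w - 4)*(w - 3)**2*(w + 4)*(w + 5).
Partial-fraction decomposition: -201/(640*(w + 5)) + 113/(504*(w + 4)) + 419/(896*(w - 3)) - 1/(16*(w - 3)**2) - 15/(8*(w - 4)) + 539/(360*(w - 5)).
Integrate each term; A/(w−a) gives A·log|w−a|; A/(w−a)² gives −A/(w−a).

539*log(w - 5)/360 - 15*log(w - 4)/8 + 419*log(w - 3)/896 + 113*log(w + 4)/504 - 201*log(w + 5)/640 + 1/(16*w - 48) + C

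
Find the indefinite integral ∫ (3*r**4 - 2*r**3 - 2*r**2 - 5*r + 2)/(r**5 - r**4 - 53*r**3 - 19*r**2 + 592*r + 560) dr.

Factor the denominator: (r - 7)*(r - 4)*(r + 1)*(r + 4)*(r + 5).
Partial-fraction decomposition: 1051/(216*(r + 5)) - 443/(132*(r + 4)) + 1/(48*(r + 1)) - 59/(108*(r - 4)) + 3193/(1584*(r - 7)).
Integrate each term: A/(r−a) contributes A·log|r−a|.

3193*log(r - 7)/1584 - 59*log(r - 4)/108 + log(r + 1)/48 - 443*log(r + 4)/132 + 1051*log(r + 5)/216 + C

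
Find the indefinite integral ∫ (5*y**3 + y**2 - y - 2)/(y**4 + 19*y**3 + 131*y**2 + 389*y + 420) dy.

-125*log(y + 3)/8 + 302*log(y + 4)/3 - 597*log(y + 5)/4 + 1661*log(y + 7)/24 + C

Factor the denominator: (y + 3)*(y + 4)*(y + 5)*(y + 7).
Partial-fraction decomposition: 1661/(24*(y + 7)) - 597/(4*(y + 5)) + 302/(3*(y + 4)) - 125/(8*(y + 3)).
Integrate each term: A/(y−a) contributes A·log|y−a|.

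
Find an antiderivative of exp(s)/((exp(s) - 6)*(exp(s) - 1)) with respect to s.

log(exp(s) - 6)/5 - log(exp(s) - 1)/5 + C

Let u = e^s, du = e^s ds.
The integral becomes ∫ du/((u-6)(u-1)); decompose into partial fractions.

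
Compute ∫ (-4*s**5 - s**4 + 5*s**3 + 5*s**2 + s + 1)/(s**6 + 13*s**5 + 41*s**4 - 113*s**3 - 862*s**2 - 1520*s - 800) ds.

Factor the denominator: (s - 4)*(s + 1)*(s + 2)*(s + 4)*(s + 5)**2.
Partial-fraction decomposition: 273367/(3888*(s + 5)) + 11371/(108*(s + 5)**2) - 1199/(16*(s + 4)) + 91/(108*(s + 2)) - 1/(80*(s + 1)) - 3947/(19440*(s - 4)).
Integrate each term; A/(s−a) gives A·log|s−a|; A/(s−a)² gives −A/(s−a).

-3947*log(s - 4)/19440 - log(s + 1)/80 + 91*log(s + 2)/108 - 1199*log(s + 4)/16 + 273367*log(s + 5)/3888 - 11371/(108*s + 540) + C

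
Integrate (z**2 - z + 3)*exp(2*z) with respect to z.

Use integration by parts with u = z**2 - z + 3, dv = exp(2*z) dz, so v = exp(2*z)/2.
Apply parts 2 times (tabular method): alternate signs, differentiate u down to 0, integrate dv up.

(z**2 - 2*z + 4)*exp(2*z)/2 + C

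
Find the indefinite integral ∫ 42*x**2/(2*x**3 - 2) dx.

Let u = 2*x**3 - 2, so du = (6*x**2) dx.
Rewriting, the integral becomes 7·∫ 1/u du = 7·log(u).
Substituting back, u = 2*x**3 - 2.

7*log(2*x**3 - 2) + C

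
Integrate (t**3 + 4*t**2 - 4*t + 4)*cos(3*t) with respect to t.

Use integration by parts with u = t**3 + 4*t**2 - 4*t + 4, dv = cos(3*t) dt, so v = sin(3*t)/3.
Apply parts 3 times (tabular method): alternate signs, differentiate u down to 0, integrate dv up.

t**3*sin(3*t)/3 + 4*t**2*sin(3*t)/3 + t**2*cos(3*t)/3 - 14*t*sin(3*t)/9 + 8*t*cos(3*t)/9 + 28*sin(3*t)/27 - 14*cos(3*t)/27 + C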